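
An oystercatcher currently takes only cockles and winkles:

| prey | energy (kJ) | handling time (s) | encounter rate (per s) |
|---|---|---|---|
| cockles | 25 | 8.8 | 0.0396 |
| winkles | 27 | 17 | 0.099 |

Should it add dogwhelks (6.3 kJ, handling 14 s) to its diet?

Intake rate on the current diet: R = (0.0396×25 + 0.099×27) / (1 + 0.0396×8.8 + 0.099×17) = 3.663/3.031 = 1.208 kJ/s.
Profitability of dogwhelks: 6.3/14 = 0.45 kJ/s.
Since 0.45 < R, time spent handling dogwhelks is better spent searching.

No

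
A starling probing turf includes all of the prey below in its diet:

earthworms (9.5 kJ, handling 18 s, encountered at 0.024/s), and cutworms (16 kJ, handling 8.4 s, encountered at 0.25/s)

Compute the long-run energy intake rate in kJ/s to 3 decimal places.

R = (0.024×9.5 + 0.25×16) / (1 + 0.024×18 + 0.25×8.4) = 4.228/3.532 = 1.197 kJ/s.

1.197 kJ/s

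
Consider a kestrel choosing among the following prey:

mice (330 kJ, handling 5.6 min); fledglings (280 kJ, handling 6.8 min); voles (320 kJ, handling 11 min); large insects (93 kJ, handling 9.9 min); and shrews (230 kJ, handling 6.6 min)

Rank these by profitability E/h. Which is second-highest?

fledglings

Profitability E/h (kJ/min): mice = 330/5.6 = 58.9, fledglings = 280/6.8 = 41.2, voles = 320/11 = 29.1, large insects = 93/9.9 = 9.39, shrews = 230/6.6 = 34.8.
Ranked: mice > fledglings > shrews > voles > large insects.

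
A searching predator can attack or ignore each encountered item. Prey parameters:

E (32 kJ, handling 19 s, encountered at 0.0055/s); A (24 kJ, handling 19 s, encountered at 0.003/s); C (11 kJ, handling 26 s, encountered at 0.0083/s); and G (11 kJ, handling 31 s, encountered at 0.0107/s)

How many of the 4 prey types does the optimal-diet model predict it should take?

4

E/h in descending order: E 1.68, A 1.26, C 0.423, G 0.355 kJ/s. The optimal diet is the largest prefix of this list for which every included type satisfies E_i/h_i > R on the types above it.
Rate on top 1: 0.1593. A: 1.26 > 0.1593 → include.
Rate on top 2: 0.2135. C: 0.423 > 0.2135 → include.
Rate on top 3: 0.2464. G: 0.355 > 0.2464 → include.
Optimal diet: E, A, C, G — 4 of 4 types.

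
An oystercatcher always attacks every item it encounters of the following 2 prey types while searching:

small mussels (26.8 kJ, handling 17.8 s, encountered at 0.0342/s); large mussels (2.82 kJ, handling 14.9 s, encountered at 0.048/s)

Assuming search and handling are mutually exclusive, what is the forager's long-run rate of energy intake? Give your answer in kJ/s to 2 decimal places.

0.45 kJ/s

Energy encountered per unit search time: 0.0342×26.8 + 0.048×2.82 = 1.052 kJ/s.
Handling time per unit search time: 0.0342×17.8 + 0.048×14.9 = 1.324.
Rate = 1.052/(1 + 1.324) = 0.4526 kJ/s.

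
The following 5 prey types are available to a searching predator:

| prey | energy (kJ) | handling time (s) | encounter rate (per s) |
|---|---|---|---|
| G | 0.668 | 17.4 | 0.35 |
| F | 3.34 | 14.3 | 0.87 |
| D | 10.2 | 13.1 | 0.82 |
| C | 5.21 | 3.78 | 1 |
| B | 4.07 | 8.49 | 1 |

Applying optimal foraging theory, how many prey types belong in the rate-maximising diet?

Profitabilities (E/h, kJ/s): C 1.38, D 0.779, B 0.479, F 0.234, G 0.0384. Add prey in this order while the next type's profitability exceeds the intake rate on those already taken.
Rate on top 1: 1.09. D: 0.779 < 1.09 → exclude; stop.
Optimal diet: C — 1 of 5 types.

1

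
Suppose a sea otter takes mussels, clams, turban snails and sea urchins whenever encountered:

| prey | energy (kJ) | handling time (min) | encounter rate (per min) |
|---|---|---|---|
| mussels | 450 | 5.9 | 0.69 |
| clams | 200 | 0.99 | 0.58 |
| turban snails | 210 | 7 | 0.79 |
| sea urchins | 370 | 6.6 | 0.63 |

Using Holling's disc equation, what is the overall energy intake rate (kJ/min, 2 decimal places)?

53.84 kJ/min

R = Σλ_iE_i / (1 + Σλ_ih_i)
Numerator: 0.69×450 + 0.58×200 + 0.79×210 + 0.63×370 = 825.5
Denominator: 1 + 0.69×5.9 + 0.58×0.99 + 0.79×7 + 0.63×6.6 = 15.33
R = 825.5/15.33 = 53.84 kJ/min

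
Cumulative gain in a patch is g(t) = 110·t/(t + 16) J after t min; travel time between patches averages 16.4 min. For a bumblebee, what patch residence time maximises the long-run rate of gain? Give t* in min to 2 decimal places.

Optimal t* satisfies g'(t*) = g(t*)/(T + t*).
g'(t) = 110·16/(t + 16)². Setting 110·16/(t+16)² = 110t/[(t+16)(16.4+t)] gives 16(16.4+t) = t(t+16), so t² = 16×16.4 = 262.4.
t* = √262.4 = 16.2 min.

16.20 min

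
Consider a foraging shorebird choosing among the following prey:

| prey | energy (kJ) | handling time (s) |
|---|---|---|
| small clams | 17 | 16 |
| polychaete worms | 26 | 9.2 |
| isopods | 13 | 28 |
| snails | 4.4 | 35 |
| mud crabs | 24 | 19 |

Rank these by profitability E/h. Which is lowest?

In descending order of E/h:
polychaete worms: 26/9.2 = 2.83 kJ/s
mud crabs: 24/19 = 1.26 kJ/s
small clams: 17/16 = 1.06 kJ/s
isopods: 13/28 = 0.464 kJ/s
snails: 4.4/35 = 0.126 kJ/s

snails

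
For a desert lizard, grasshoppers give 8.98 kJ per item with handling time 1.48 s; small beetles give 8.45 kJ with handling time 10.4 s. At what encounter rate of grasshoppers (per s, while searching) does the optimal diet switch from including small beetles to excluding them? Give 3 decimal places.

The zero-one rule: include small beetles iff E₂/h₂ > λE₁/(1+λh₁). Equality gives the switch point.
λE₁h₂ = E₂ + λE₂h₁ ⇒ λ = E₂/(E₁h₂ − E₂h₁) = 8.45/(93.39 − 12.51) = 0.1045 per s.

0.104 per s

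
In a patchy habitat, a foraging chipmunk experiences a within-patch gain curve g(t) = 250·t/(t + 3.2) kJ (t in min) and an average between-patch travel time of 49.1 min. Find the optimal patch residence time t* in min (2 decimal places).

12.53 min

Maximise g(t)/(T+t): set derivative to zero → g'(t)(T+t) = g(t).
g'(t) = 250·3.2/(t + 3.2)². Setting 250·3.2/(t+3.2)² = 250t/[(t+3.2)(49.1+t)] gives 3.2(49.1+t) = t(t+3.2), so t² = 3.2×49.1 = 157.1.
t* = √157.1 = 12.53 min.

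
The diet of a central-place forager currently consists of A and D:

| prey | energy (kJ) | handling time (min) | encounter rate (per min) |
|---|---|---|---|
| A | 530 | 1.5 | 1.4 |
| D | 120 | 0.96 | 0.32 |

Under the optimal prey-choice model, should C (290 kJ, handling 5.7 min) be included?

No

Intake rate on the current diet: R = (1.4×530 + 0.32×120) / (1 + 1.4×1.5 + 0.32×0.96) = 780.4/3.407 = 229 kJ/min.
C: E/h = 290/5.7 = 50.88 kJ/min.
Since 50.88 < R, time spent handling C is better spent searching.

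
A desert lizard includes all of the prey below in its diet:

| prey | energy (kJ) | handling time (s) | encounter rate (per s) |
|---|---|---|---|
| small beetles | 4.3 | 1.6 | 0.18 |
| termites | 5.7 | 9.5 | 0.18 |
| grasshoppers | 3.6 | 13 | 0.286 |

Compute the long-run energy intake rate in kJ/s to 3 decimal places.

0.421 kJ/s

R = Σλ_iE_i / (1 + Σλ_ih_i)
Numerator: 0.18×4.3 + 0.18×5.7 + 0.286×3.6 = 2.83
Denominator: 1 + 0.18×1.6 + 0.18×9.5 + 0.286×13 = 6.716
R = 2.83/6.716 = 0.4213 kJ/s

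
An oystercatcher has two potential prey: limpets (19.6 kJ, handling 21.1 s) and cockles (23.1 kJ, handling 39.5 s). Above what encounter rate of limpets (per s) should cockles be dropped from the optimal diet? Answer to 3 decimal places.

0.081 per s

At the threshold, the rate on limpets alone equals the profitability of cockles: λ·19.6/(1 + λ·21.1) = 23.1/39.5 = 0.5848.
Rearranging, λ(19.6 − 0.5848×21.1) = 0.5848, so λ = 0.5848/7.261 = 0.08055 per s.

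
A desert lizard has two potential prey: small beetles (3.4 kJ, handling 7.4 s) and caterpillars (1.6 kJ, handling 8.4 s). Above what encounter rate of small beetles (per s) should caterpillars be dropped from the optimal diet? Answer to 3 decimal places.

0.096 per s

Drop caterpillars once their profitability E₂/h₂ falls below the rate achievable on small beetles alone: E₂/h₂ = λE₁/(1 + λh₁).
Solve for λ: λE₁h₂ = E₂(1 + λh₁) → λ(E₁h₂ − E₂h₁) = E₂ → λ = E₂/(E₁h₂ − E₂h₁).
λ = 1.6/(3.4×8.4 − 1.6×7.4) = 1.6/16.72 = 0.09569 per s.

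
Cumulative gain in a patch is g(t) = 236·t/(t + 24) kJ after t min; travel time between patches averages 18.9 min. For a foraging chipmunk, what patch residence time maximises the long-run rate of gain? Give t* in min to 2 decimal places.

Maximise g(t)/(T+t): set derivative to zero → g'(t)(T+t) = g(t).
g'(t) = 236·24/(t + 24)². Setting 236·24/(t+24)² = 236t/[(t+24)(18.9+t)] gives 24(18.9+t) = t(t+24), so t² = 24×18.9 = 453.6.
t* = √453.6 = 21.3 min.

21.30 min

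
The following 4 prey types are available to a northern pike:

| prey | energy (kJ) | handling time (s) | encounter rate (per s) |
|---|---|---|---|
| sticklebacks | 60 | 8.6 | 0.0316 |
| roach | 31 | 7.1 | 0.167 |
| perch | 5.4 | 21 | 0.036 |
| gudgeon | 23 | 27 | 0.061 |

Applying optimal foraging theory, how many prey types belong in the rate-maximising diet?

2

Profitabilities (E/h, kJ/s): sticklebacks 6.98, roach 4.37, gudgeon 0.852, perch 0.257. Add prey in this order while the next type's profitability exceeds the intake rate on those already taken.
Rate on top 1: 1.491. roach: 4.37 > 1.491 → include.
Rate on top 2: 2.878. gudgeon: 0.852 < 2.878 → exclude; stop.
Optimal diet: sticklebacks, roach — 2 of 4 types.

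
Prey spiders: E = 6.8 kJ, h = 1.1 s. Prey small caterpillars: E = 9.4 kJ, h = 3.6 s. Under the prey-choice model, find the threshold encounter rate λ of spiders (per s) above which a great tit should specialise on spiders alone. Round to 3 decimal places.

0.665 per s

The zero-one rule: include small caterpillars iff E₂/h₂ > λE₁/(1+λh₁). Equality gives the switch point.
λE₁h₂ = E₂ + λE₂h₁ ⇒ λ = E₂/(E₁h₂ − E₂h₁) = 9.4/(24.48 − 10.34) = 0.6648 per s.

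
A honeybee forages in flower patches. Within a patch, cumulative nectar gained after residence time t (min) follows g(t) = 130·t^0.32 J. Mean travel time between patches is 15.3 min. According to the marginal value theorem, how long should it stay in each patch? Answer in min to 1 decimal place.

Maximise g(t)/(T+t): set derivative to zero → g'(t)(T+t) = g(t).
g'(t) = 0.32·130·t^-0.68. Setting 0.32·130·t^-0.68 = 130·t^0.32/(15.3+t) gives 0.32(15.3+t) = t, so 0.68·t = 0.32×15.3.
t* = 0.32×15.3/0.68 = 7.2 min.

7.2 min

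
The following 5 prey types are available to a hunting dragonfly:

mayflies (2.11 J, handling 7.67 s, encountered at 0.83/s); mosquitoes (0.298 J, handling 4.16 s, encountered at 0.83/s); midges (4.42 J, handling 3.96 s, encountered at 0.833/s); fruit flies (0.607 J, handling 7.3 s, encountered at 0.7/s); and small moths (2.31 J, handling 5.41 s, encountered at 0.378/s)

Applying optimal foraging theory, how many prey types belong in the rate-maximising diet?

E/h in descending order: midges 1.12, small moths 0.427, mayflies 0.275, fruit flies 0.0832, mosquitoes 0.0716 J/s. The optimal diet is the largest prefix of this list for which every included type satisfies E_i/h_i > R on the types above it.
Rate on top 1: 0.8565. small moths: 0.427 < 0.8565 → exclude; stop.
Optimal diet: midges — 1 of 5 types.

1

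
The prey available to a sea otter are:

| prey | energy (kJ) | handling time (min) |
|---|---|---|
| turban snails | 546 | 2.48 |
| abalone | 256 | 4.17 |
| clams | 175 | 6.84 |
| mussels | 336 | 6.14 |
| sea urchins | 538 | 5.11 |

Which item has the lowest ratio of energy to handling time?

In descending order of E/h:
turban snails: 546/2.48 = 220 kJ/min
sea urchins: 538/5.11 = 105 kJ/min
abalone: 256/4.17 = 61.4 kJ/min
mussels: 336/6.14 = 54.7 kJ/min
clams: 175/6.84 = 25.6 kJ/min

clams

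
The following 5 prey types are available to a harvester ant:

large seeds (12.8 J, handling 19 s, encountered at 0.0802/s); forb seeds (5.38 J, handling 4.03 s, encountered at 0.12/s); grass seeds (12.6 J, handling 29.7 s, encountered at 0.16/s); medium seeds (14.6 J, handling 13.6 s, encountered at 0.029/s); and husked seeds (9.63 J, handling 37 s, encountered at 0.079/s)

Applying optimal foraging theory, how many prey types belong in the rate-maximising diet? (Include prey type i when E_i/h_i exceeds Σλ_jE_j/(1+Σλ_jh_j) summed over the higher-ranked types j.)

3

Rank by E/h (J/s): forb seeds 1.33, medium seeds 1.07, large seeds 0.674, grass seeds 0.424, husked seeds 0.26. Include each in turn until the next type's E/h falls below the running intake rate.
Rate on top 1: 0.4352. medium seeds: 1.07 > 0.4352 → include.
Rate on top 2: 0.5692. large seeds: 0.674 > 0.5692 → include.
Rate on top 3: 0.616. grass seeds: 0.424 < 0.616 → exclude; stop.
Optimal diet: forb seeds, medium seeds, large seeds — 3 of 5 types.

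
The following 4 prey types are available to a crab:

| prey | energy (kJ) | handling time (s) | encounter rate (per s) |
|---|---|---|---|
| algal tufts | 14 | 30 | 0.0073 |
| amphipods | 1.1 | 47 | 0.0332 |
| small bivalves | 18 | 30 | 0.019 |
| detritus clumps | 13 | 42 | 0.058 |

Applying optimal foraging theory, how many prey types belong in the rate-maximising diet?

E/h in descending order: small bivalves 0.6, algal tufts 0.467, detritus clumps 0.31, amphipods 0.0234 kJ/s. The optimal diet is the largest prefix of this list for which every included type satisfies E_i/h_i > R on the types above it.
Rate on top 1: 0.2178. algal tufts: 0.467 > 0.2178 → include.
Rate on top 2: 0.2483. detritus clumps: 0.31 > 0.2483 → include.
Rate on top 3: 0.2836. amphipods: 0.0234 < 0.2836 → exclude; stop.
Optimal diet: small bivalves, algal tufts, detritus clumps — 3 of 4 types.

3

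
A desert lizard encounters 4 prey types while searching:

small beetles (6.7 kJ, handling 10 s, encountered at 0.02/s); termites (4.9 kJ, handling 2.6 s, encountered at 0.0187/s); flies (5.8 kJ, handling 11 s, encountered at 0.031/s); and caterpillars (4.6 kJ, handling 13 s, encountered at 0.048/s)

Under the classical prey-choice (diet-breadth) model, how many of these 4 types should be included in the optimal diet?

Profitabilities (E/h, kJ/s): termites 1.88, small beetles 0.67, flies 0.527, caterpillars 0.354. Add prey in this order while the next type's profitability exceeds the intake rate on those already taken.
Rate on top 1: 0.08738. small beetles: 0.67 > 0.08738 → include.
Rate on top 2: 0.1807. flies: 0.527 > 0.1807 → include.
Rate on top 3: 0.255. caterpillars: 0.354 > 0.255 → include.
Optimal diet: termites, small beetles, flies, caterpillars — 4 of 4 types.

4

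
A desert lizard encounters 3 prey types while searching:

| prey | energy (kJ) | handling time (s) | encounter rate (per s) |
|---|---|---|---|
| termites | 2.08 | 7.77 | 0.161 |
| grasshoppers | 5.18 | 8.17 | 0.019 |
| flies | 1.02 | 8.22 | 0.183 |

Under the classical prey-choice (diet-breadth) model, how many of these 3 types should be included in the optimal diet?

Rank by E/h (kJ/s): grasshoppers 0.634, termites 0.268, flies 0.124. Include each in turn until the next type's E/h falls below the running intake rate.
Rate on top 1: 0.0852. termites: 0.268 > 0.0852 → include.
Rate on top 2: 0.1801. flies: 0.124 < 0.1801 → exclude; stop.
Optimal diet: grasshoppers, termites — 2 of 3 types.

2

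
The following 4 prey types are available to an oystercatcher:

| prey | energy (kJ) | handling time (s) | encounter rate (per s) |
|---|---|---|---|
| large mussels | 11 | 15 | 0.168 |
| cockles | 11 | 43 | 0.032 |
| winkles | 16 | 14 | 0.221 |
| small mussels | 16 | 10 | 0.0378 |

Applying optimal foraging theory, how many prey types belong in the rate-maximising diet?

2

Rank by E/h (kJ/s): small mussels 1.6, winkles 1.14, large mussels 0.733, cockles 0.256. Include each in turn until the next type's E/h falls below the running intake rate.
Rate on top 1: 0.4389. winkles: 1.14 > 0.4389 → include.
Rate on top 2: 0.9259. large mussels: 0.733 < 0.9259 → exclude; stop.
Optimal diet: small mussels, winkles — 2 of 4 types.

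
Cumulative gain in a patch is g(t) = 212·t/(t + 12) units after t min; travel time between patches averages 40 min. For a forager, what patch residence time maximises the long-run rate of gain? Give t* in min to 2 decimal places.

Optimal t* satisfies g'(t*) = g(t*)/(T + t*).
g'(t) = 212·12/(t + 12)². Setting 212·12/(t+12)² = 212t/[(t+12)(40+t)] gives 12(40+t) = t(t+12), so t² = 12×40 = 480.
t* = √480 = 21.91 min.

21.91 min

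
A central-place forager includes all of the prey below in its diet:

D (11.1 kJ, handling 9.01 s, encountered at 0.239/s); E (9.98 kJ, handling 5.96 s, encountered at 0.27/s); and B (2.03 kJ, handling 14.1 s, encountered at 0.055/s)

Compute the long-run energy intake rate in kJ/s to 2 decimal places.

0.99 kJ/s

Energy encountered per unit search time: 0.239×11.1 + 0.27×9.98 + 0.055×2.03 = 5.459 kJ/s.
Handling time per unit search time: 0.239×9.01 + 0.27×5.96 + 0.055×14.1 = 4.538.
Rate = 5.459/(1 + 4.538) = 0.9857 kJ/s.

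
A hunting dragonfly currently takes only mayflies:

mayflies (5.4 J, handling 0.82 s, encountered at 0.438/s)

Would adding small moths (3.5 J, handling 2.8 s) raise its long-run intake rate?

Current rate: (0.438×5.4)/(1 + 0.438×0.82) = 1.74 J/s.
Profitability of small moths: 3.5/2.8 = 1.25 J/s.
1.25 < 1.74, so adding small moths would lower the average — exclude it.

No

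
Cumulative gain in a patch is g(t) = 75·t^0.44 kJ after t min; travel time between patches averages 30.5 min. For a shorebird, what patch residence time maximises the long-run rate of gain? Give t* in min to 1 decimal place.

24.0 min

Maximise g(t)/(T+t): set derivative to zero → g'(t)(T+t) = g(t).
g'(t) = 0.44·75·t^-0.56. Setting 0.44·75·t^-0.56 = 75·t^0.44/(30.5+t) gives 0.44(30.5+t) = t, so 0.56·t = 0.44×30.5.
t* = 0.44×30.5/0.56 = 23.96 min.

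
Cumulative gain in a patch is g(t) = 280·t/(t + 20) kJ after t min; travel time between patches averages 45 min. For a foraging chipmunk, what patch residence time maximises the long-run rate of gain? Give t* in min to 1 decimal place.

30.0 min

Optimal t* satisfies g'(t*) = g(t*)/(T + t*).
g'(t) = 280·20/(t + 20)². Setting 280·20/(t+20)² = 280t/[(t+20)(45+t)] gives 20(45+t) = t(t+20), so t² = 20×45 = 900.
t* = √900 = 30 min.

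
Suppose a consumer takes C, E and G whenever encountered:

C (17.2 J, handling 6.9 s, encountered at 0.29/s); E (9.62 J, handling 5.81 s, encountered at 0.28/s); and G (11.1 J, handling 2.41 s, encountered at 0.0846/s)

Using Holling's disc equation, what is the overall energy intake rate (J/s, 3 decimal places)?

1.784 J/s

R = Σλ_iE_i / (1 + Σλ_ih_i)
Numerator: 0.29×17.2 + 0.28×9.62 + 0.0846×11.1 = 8.621
Denominator: 1 + 0.29×6.9 + 0.28×5.81 + 0.0846×2.41 = 4.832
R = 8.621/4.832 = 1.784 J/s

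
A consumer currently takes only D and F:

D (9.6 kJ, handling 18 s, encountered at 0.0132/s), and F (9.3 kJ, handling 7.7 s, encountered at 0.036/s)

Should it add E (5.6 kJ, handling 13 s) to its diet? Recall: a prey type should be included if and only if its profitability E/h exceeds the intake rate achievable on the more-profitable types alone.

Intake rate on the current diet: R = (0.0132×9.6 + 0.036×9.3) / (1 + 0.0132×18 + 0.036×7.7) = 0.4615/1.515 = 0.3047 kJ/s.
Profitability of E: 5.6/13 = 0.4308 kJ/s.
0.4308 > 0.3047, so adding E raises the average — include it.

Yes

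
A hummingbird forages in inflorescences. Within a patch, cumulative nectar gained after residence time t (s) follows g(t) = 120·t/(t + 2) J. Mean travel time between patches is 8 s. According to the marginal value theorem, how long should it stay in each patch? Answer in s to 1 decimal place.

By the marginal value theorem, leave when the instantaneous gain rate g'(t) equals the habitat-wide average g(t)/(T + t).
g'(t) = 120·2/(t + 2)². Setting 120·2/(t+2)² = 120t/[(t+2)(8+t)] gives 2(8+t) = t(t+2), so t² = 2×8 = 16.
t* = √16 = 4 s.

4.0 s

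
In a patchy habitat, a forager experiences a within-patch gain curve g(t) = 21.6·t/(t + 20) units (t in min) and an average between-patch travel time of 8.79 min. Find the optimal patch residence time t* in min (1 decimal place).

13.3 min

By the marginal value theorem, leave when the instantaneous gain rate g'(t) equals the habitat-wide average g(t)/(T + t).
g'(t) = 21.6·20/(t + 20)². Setting 21.6·20/(t+20)² = 21.6t/[(t+20)(8.79+t)] gives 20(8.79+t) = t(t+20), so t² = 20×8.79 = 175.8.
t* = √175.8 = 13.26 min.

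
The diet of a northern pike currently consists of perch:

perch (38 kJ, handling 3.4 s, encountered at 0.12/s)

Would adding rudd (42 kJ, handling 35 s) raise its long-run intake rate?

On perch alone, R = ΣλE/(1+Σλh) = 4.56/1.408 = 3.239 kJ/s.
Profitability of rudd: 42/35 = 1.2 kJ/s.
1.2 < 3.239, so adding rudd would lower the average — exclude it.

No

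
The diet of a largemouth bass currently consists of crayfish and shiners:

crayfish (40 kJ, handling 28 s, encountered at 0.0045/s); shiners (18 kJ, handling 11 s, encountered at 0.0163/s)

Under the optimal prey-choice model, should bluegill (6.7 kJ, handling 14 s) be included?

Yes

On crayfish and shiners alone, R = ΣλE/(1+Σλh) = 0.4734/1.305 = 0.3627 kJ/s.
bluegill: E/h = 6.7/14 = 0.4786 kJ/s.
Since 0.4786 > R, including bluegill increases the long-run rate.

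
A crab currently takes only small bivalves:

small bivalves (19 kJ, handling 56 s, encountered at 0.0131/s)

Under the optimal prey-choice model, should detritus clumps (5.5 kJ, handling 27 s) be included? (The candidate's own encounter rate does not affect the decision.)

Yes

Current rate: (0.0131×19)/(1 + 0.0131×56) = 0.1436 kJ/s.
detritus clumps: E/h = 5.5/27 = 0.2037 kJ/s.
0.2037 > 0.1436, so adding detritus clumps raises the average — include it.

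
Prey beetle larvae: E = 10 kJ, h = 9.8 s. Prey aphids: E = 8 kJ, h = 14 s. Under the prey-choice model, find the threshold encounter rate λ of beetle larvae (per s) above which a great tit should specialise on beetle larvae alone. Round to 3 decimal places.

Drop aphids once their profitability E₂/h₂ falls below the rate achievable on beetle larvae alone: E₂/h₂ = λE₁/(1 + λh₁).
Solve for λ: λE₁h₂ = E₂(1 + λh₁) → λ(E₁h₂ − E₂h₁) = E₂ → λ = E₂/(E₁h₂ − E₂h₁).
λ = 8/(10×14 − 8×9.8) = 8/61.6 = 0.1299 per s.

0.130 per s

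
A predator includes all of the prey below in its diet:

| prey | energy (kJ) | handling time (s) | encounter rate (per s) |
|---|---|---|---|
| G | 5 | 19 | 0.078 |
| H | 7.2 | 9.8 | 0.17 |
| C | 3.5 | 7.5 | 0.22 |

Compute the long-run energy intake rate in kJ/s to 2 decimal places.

0.41 kJ/s

R = Σλ_iE_i / (1 + Σλ_ih_i)
Numerator: 0.078×5 + 0.17×7.2 + 0.22×3.5 = 2.384
Denominator: 1 + 0.078×19 + 0.17×9.8 + 0.22×7.5 = 5.798
R = 2.384/5.798 = 0.4112 kJ/s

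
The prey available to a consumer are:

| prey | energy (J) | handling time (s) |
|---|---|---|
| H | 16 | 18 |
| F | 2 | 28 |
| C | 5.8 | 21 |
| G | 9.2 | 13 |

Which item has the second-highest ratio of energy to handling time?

G

Profitability E/h (J/s): H = 16/18 = 0.889, F = 2/28 = 0.0714, C = 5.8/21 = 0.276, G = 9.2/13 = 0.708.
Ranked: H > G > C > F.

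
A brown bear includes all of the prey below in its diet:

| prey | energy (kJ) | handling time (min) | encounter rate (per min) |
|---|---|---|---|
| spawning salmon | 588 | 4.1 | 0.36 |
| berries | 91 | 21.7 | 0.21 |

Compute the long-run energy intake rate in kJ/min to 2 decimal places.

R = Σλ_iE_i / (1 + Σλ_ih_i)
Numerator: 0.36×588 + 0.21×91 = 230.8
Denominator: 1 + 0.36×4.1 + 0.21×21.7 = 7.033
R = 230.8/7.033 = 32.82 kJ/min

32.82 kJ/min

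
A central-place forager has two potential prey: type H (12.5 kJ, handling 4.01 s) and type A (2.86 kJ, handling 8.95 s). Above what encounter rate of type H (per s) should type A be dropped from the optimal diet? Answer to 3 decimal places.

At the threshold, the rate on type H alone equals the profitability of type A: λ·12.5/(1 + λ·4.01) = 2.86/8.95 = 0.3196.
Rearranging, λ(12.5 − 0.3196×4.01) = 0.3196, so λ = 0.3196/11.22 = 0.02848 per s.

0.028 per s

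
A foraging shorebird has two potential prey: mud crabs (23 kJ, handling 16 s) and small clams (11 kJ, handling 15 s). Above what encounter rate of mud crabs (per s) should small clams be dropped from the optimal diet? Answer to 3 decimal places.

The zero-one rule: include small clams iff E₂/h₂ > λE₁/(1+λh₁). Equality gives the switch point.
λE₁h₂ = E₂ + λE₂h₁ ⇒ λ = E₂/(E₁h₂ − E₂h₁) = 11/(345 − 176) = 0.06509 per s.

0.065 per s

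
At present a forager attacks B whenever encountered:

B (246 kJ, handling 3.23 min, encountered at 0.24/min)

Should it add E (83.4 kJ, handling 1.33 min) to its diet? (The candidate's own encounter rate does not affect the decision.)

Yes

Current rate: (0.24×246)/(1 + 0.24×3.23) = 33.26 kJ/min.
Profitability of E: 83.4/1.33 = 62.71 kJ/min.
Since 62.71 > R, including E increases the long-run rate.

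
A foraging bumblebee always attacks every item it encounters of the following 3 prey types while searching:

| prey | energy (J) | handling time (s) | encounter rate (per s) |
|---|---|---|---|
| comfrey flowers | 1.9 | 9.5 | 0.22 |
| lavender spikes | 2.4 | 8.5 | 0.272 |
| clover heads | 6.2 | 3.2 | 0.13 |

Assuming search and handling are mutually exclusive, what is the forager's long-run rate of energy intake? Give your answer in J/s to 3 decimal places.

Energy encountered per unit search time: 0.22×1.9 + 0.272×2.4 + 0.13×6.2 = 1.877 J/s.
Handling time per unit search time: 0.22×9.5 + 0.272×8.5 + 0.13×3.2 = 4.818.
Rate = 1.877/(1 + 4.818) = 0.3226 J/s.

0.323 J/s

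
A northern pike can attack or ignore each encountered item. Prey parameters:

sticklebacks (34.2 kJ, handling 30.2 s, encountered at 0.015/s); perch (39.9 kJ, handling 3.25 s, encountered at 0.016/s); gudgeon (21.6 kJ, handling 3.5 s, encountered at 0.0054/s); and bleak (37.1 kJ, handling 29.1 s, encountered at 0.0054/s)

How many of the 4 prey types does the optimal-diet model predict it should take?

E/h in descending order: perch 12.3, gudgeon 6.17, bleak 1.27, sticklebacks 1.13 kJ/s. The optimal diet is the largest prefix of this list for which every included type satisfies E_i/h_i > R on the types above it.
Rate on top 1: 0.6068. gudgeon: 6.17 > 0.6068 → include.
Rate on top 2: 0.7051. bleak: 1.27 > 0.7051 → include.
Rate on top 3: 0.778. sticklebacks: 1.13 > 0.778 → include.
Optimal diet: perch, gudgeon, bleak, sticklebacks — 4 of 4 types.

4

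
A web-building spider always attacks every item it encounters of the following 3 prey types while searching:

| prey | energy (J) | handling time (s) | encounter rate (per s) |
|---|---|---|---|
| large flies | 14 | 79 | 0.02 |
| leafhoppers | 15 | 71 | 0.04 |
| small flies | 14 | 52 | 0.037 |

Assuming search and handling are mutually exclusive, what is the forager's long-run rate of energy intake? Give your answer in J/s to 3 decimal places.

R = Σλ_iE_i / (1 + Σλ_ih_i)
Numerator: 0.02×14 + 0.04×15 + 0.037×14 = 1.398
Denominator: 1 + 0.02×79 + 0.04×71 + 0.037×52 = 7.344
R = 1.398/7.344 = 0.1904 J/s

0.190 J/s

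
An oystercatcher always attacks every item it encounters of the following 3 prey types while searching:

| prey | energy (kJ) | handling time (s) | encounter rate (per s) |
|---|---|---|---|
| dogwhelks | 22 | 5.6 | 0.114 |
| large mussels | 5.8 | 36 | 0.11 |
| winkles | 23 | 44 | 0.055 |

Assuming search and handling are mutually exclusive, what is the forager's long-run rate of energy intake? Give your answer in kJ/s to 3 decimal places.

R = (0.114×22 + 0.11×5.8 + 0.055×23) / (1 + 0.114×5.6 + 0.11×36 + 0.055×44) = 4.411/8.018 = 0.5501 kJ/s.

0.550 kJ/s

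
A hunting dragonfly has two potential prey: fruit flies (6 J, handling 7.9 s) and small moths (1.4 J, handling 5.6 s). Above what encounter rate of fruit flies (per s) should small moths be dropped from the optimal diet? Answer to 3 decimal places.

Drop small moths once their profitability E₂/h₂ falls below the rate achievable on fruit flies alone: E₂/h₂ = λE₁/(1 + λh₁).
Solve for λ: λE₁h₂ = E₂(1 + λh₁) → λ(E₁h₂ − E₂h₁) = E₂ → λ = E₂/(E₁h₂ − E₂h₁).
λ = 1.4/(6×5.6 − 1.4×7.9) = 1.4/22.54 = 0.06211 per s.

0.062 per s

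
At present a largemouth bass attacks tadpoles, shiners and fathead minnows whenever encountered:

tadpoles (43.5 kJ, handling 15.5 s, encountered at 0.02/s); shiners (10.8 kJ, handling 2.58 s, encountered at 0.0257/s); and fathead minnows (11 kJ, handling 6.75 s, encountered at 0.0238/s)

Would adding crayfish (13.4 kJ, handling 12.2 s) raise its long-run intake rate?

Current rate: (0.02×43.5 + 0.0257×10.8 + 0.0238×11)/(1 + 0.02×15.5 + 0.0257×2.58 + 0.0238×6.75) = 0.917 kJ/s.
crayfish: E/h = 13.4/12.2 = 1.098 kJ/s.
Since 1.098 > R, including crayfish increases the long-run rate.

Yes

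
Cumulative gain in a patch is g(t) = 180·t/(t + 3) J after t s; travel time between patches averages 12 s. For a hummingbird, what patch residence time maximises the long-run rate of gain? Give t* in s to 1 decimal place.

Optimal t* satisfies g'(t*) = g(t*)/(T + t*).
g'(t) = 180·3/(t + 3)². Setting 180·3/(t+3)² = 180t/[(t+3)(12+t)] gives 3(12+t) = t(t+3), so t² = 3×12 = 36.
t* = √36 = 6 s.

6.0 s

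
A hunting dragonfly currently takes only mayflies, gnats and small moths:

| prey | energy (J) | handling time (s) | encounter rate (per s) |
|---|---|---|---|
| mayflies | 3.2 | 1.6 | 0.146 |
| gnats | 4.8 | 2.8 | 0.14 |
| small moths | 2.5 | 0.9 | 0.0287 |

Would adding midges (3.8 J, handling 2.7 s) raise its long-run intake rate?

Yes

Current rate: (0.146×3.2 + 0.14×4.8 + 0.0287×2.5)/(1 + 0.146×1.6 + 0.14×2.8 + 0.0287×0.9) = 0.7333 J/s.
midges: E/h = 3.8/2.7 = 1.407 J/s.
1.407 > 0.7333, so adding midges raises the average — include it.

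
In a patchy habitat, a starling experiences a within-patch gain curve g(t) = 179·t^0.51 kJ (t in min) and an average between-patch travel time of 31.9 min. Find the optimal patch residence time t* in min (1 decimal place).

Maximise g(t)/(T+t): set derivative to zero → g'(t)(T+t) = g(t).
g'(t) = 0.51·179·t^-0.49. Setting 0.51·179·t^-0.49 = 179·t^0.51/(31.9+t) gives 0.51(31.9+t) = t, so 0.49·t = 0.51×31.9.
t* = 0.51×31.9/0.49 = 33.2 min.

33.2 min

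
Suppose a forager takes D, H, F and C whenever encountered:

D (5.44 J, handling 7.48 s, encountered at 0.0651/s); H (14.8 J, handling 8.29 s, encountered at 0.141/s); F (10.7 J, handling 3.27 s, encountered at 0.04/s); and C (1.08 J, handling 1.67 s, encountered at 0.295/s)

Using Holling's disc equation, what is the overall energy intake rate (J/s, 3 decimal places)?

R = Σλ_iE_i / (1 + Σλ_ih_i)
Numerator: 0.0651×5.44 + 0.141×14.8 + 0.04×10.7 + 0.295×1.08 = 3.188
Denominator: 1 + 0.0651×7.48 + 0.141×8.29 + 0.04×3.27 + 0.295×1.67 = 3.279
R = 3.188/3.279 = 0.972 J/s

0.972 J/s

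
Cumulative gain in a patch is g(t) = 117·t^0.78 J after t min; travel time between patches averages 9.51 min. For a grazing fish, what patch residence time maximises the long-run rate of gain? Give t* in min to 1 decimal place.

33.7 min

Maximise g(t)/(T+t): set derivative to zero → g'(t)(T+t) = g(t).
g'(t) = 0.78·117·t^-0.22. Setting 0.78·117·t^-0.22 = 117·t^0.78/(9.51+t) gives 0.78(9.51+t) = t, so 0.22·t = 0.78×9.51.
t* = 0.78×9.51/0.22 = 33.72 min.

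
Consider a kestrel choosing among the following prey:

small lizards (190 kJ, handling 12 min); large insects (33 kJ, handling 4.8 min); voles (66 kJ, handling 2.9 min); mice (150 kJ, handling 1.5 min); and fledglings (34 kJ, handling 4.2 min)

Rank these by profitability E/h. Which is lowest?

large insects

In descending order of E/h:
mice: 150/1.5 = 100 kJ/min
voles: 66/2.9 = 22.8 kJ/min
small lizards: 190/12 = 15.8 kJ/min
fledglings: 34/4.2 = 8.1 kJ/min
large insects: 33/4.8 = 6.88 kJ/min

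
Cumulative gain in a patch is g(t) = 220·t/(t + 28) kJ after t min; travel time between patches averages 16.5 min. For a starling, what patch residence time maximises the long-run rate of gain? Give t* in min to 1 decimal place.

21.5 min

Optimal t* satisfies g'(t*) = g(t*)/(T + t*).
g'(t) = 220·28/(t + 28)². Setting 220·28/(t+28)² = 220t/[(t+28)(16.5+t)] gives 28(16.5+t) = t(t+28), so t² = 28×16.5 = 462.
t* = √462 = 21.49 min.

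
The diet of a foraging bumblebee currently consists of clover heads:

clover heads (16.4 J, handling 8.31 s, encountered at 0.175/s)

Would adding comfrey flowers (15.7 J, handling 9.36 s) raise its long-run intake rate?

Current rate: (0.175×16.4)/(1 + 0.175×8.31) = 1.169 J/s.
comfrey flowers: E/h = 15.7/9.36 = 1.677 J/s.
Since 1.677 > R, including comfrey flowers increases the long-run rate.

Yes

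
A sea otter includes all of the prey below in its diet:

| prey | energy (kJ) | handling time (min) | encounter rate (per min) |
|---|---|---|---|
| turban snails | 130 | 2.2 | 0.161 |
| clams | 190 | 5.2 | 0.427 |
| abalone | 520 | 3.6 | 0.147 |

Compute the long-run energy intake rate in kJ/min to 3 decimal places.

43.496 kJ/min

R = Σλ_iE_i / (1 + Σλ_ih_i)
Numerator: 0.161×130 + 0.427×190 + 0.147×520 = 178.5
Denominator: 1 + 0.161×2.2 + 0.427×5.2 + 0.147×3.6 = 4.104
R = 178.5/4.104 = 43.5 kJ/min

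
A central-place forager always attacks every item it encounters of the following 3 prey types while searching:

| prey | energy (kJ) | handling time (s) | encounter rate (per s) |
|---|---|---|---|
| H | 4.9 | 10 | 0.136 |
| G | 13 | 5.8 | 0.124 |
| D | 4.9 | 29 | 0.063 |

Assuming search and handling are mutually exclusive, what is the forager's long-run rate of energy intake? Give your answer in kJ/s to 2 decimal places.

0.53 kJ/s

R = Σλ_iE_i / (1 + Σλ_ih_i)
Numerator: 0.136×4.9 + 0.124×13 + 0.063×4.9 = 2.587
Denominator: 1 + 0.136×10 + 0.124×5.8 + 0.063×29 = 4.906
R = 2.587/4.906 = 0.5273 kJ/s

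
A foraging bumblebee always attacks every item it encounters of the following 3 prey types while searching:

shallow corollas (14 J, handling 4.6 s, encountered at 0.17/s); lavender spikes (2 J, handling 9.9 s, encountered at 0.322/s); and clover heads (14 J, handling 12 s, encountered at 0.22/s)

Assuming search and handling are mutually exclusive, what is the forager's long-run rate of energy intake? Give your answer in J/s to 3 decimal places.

0.802 J/s

R = Σλ_iE_i / (1 + Σλ_ih_i)
Numerator: 0.17×14 + 0.322×2 + 0.22×14 = 6.104
Denominator: 1 + 0.17×4.6 + 0.322×9.9 + 0.22×12 = 7.61
R = 6.104/7.61 = 0.8021 J/s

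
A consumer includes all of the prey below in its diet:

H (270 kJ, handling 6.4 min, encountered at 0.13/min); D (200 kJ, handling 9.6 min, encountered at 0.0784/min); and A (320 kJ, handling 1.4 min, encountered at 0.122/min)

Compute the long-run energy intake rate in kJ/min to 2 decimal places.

32.60 kJ/min

R = (0.13×270 + 0.0784×200 + 0.122×320) / (1 + 0.13×6.4 + 0.0784×9.6 + 0.122×1.4) = 89.82/2.755 = 32.6 kJ/min.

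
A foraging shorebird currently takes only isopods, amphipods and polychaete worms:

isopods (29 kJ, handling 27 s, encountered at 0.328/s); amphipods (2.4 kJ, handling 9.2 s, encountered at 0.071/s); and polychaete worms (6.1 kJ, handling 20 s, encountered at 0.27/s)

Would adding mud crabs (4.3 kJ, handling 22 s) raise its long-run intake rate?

Current rate: (0.328×29 + 0.071×2.4 + 0.27×6.1)/(1 + 0.328×27 + 0.071×9.2 + 0.27×20) = 0.7121 kJ/s.
Profitability of mud crabs: 4.3/22 = 0.1955 kJ/s.
0.1955 < 0.7121, so adding mud crabs would lower the average — exclude it.

No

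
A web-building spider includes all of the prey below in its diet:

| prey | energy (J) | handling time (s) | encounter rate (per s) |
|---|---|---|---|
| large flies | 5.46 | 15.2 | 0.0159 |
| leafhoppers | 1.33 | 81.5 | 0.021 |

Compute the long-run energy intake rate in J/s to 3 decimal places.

R = (0.0159×5.46 + 0.021×1.33) / (1 + 0.0159×15.2 + 0.021×81.5) = 0.1147/2.953 = 0.03885 J/s.

0.039 J/s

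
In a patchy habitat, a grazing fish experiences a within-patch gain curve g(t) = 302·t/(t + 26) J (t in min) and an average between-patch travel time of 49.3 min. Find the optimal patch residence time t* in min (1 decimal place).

35.8 min

Optimal t* satisfies g'(t*) = g(t*)/(T + t*).
g'(t) = 302·26/(t + 26)². Setting 302·26/(t+26)² = 302t/[(t+26)(49.3+t)] gives 26(49.3+t) = t(t+26), so t² = 26×49.3 = 1282.
t* = √1282 = 35.8 min.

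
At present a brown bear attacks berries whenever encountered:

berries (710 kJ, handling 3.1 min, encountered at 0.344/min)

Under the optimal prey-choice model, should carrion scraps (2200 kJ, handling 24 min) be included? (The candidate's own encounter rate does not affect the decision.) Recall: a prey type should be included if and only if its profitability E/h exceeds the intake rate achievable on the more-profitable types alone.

No

On berries alone, R = ΣλE/(1+Σλh) = 244.2/2.066 = 118.2 kJ/min.
carrion scraps: E/h = 2200/24 = 91.67 kJ/min.
91.67 < 118.2, so adding carrion scraps would lower the average — exclude it.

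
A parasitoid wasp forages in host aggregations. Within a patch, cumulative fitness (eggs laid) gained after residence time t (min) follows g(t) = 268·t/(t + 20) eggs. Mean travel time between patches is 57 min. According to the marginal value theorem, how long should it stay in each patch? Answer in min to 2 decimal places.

Maximise g(t)/(T+t): set derivative to zero → g'(t)(T+t) = g(t).
g'(t) = 268·20/(t + 20)². Setting 268·20/(t+20)² = 268t/[(t+20)(57+t)] gives 20(57+t) = t(t+20), so t² = 20×57 = 1140.
t* = √1140 = 33.76 min.

33.76 min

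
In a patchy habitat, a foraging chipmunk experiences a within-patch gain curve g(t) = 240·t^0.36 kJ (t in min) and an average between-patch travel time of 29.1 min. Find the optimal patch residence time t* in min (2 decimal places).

Optimal t* satisfies g'(t*) = g(t*)/(T + t*).
g'(t) = 0.36·240·t^-0.64. Setting 0.36·240·t^-0.64 = 240·t^0.36/(29.1+t) gives 0.36(29.1+t) = t, so 0.64·t = 0.36×29.1.
t* = 0.36×29.1/0.64 = 16.37 min.

16.37 min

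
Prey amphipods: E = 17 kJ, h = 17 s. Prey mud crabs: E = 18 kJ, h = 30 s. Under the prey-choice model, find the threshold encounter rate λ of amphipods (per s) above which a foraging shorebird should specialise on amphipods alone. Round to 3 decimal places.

The zero-one rule: include mud crabs iff E₂/h₂ > λE₁/(1+λh₁). Equality gives the switch point.
λE₁h₂ = E₂ + λE₂h₁ ⇒ λ = E₂/(E₁h₂ − E₂h₁) = 18/(510 − 306) = 0.08824 per s.

0.088 per s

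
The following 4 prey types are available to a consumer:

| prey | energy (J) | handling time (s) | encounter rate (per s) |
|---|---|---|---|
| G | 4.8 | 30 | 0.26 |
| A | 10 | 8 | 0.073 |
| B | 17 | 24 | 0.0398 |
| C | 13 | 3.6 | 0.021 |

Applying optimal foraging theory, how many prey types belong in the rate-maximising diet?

3

E/h in descending order: C 3.61, A 1.25, B 0.708, G 0.16 J/s. The optimal diet is the largest prefix of this list for which every included type satisfies E_i/h_i > R on the types above it.
Rate on top 1: 0.2538. A: 1.25 > 0.2538 → include.
Rate on top 2: 0.6044. B: 0.708 > 0.6044 → include.
Rate on top 3: 0.6423. G: 0.16 < 0.6423 → exclude; stop.
Optimal diet: C, A, B — 3 of 4 types.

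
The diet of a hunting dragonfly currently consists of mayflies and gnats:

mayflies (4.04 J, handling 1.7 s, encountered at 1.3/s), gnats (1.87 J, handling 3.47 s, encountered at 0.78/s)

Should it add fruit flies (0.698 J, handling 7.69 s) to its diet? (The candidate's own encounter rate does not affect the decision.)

On mayflies and gnats alone, R = ΣλE/(1+Σλh) = 6.711/5.917 = 1.134 J/s.
Profitability of fruit flies: 0.698/7.69 = 0.09077 J/s.
Since 0.09077 < R, time spent handling fruit flies is better spent searching.

No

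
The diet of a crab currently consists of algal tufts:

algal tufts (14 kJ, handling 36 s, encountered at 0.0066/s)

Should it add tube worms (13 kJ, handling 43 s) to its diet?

Current rate: (0.0066×14)/(1 + 0.0066×36) = 0.07466 kJ/s.
Profitability of tube worms: 13/43 = 0.3023 kJ/s.
0.3023 > 0.07466, so adding tube worms raises the average — include it.

Yes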